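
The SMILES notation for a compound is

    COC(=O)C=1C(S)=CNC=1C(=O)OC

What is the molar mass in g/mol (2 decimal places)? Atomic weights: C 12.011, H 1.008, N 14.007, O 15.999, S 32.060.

215.22 g/mol

First, the molecular formula is C8H9NO4S (counting implicit H from valence).
  C: 8 × 12.011 = 96.088
  H: 9 × 1.008 = 9.072
  N: 1 × 14.007 = 14.007
  O: 4 × 15.999 = 63.996
  S: 1 × 32.060 = 32.060
Sum: 8×12.011 + 9×1.008 + 1×14.007 + 4×15.999 + 1×32.060 = 215.223 → 215.22 g/mol.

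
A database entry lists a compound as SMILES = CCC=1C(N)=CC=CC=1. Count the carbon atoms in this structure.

8

Count every carbon token in the SMILES (each C, including those in ring-closure positions and inside branches).
Carbon count: 8.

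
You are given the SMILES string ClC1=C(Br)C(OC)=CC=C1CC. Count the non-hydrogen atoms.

12

Every atom symbol written in the SMILES (organic subset) is one heavy atom; implicit H are not written.
Heavy atoms by element → Br:1, C:9, Cl:1, O:1.
Total: 12.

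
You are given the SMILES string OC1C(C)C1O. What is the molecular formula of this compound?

C4H8O2

Walk through each heavy atom and fill implicit hydrogens from standard valence (C 4, N 3, O 2, S 2, halogen 1):
  atom 1: O, bond orders sum to 1 (valence 2) → 1 H
  atom 2: C, bond orders sum to 3 (valence 4) → 1 H
  atom 3: C, bond orders sum to 3 (valence 4) → 1 H
  atom 4: C, bond orders sum to 1 (valence 4) → 3 H
  atom 5: C, bond orders sum to 3 (valence 4) → 1 H
  atom 6: O, bond orders sum to 1 (valence 2) → 1 H
Totals → C:4, H:8, O:2.
In Hill order: C4H8O2.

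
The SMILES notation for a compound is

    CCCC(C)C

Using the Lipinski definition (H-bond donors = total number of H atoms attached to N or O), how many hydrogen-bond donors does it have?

Donors: find every N or O and count the H atoms it carries.
  (no N or O atoms present)
Lipinski HBD = 0.

0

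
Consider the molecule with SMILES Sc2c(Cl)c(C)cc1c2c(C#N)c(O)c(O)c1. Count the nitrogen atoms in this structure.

Scan the SMILES for N atoms (remember two-letter symbols like Cl and Br are single atoms).
Nitrogen count: 1.

1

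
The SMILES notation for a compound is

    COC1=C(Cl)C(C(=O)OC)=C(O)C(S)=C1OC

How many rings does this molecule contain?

1

In SMILES, each pair of matching ring-closure digits denotes one ring-closing bond; the number of such bonds equals the number of independent rings.
Ring-closure bonds here: 1.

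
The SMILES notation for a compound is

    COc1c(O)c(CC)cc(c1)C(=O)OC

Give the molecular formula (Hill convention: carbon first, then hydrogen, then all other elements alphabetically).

C11H14O4

Walk through each heavy atom and fill implicit hydrogens from standard valence (C 4, N 3, O 2, S 2, halogen 1); for lowercase aromatic atoms, an aromatic c carries 1 H when it has two neighbours and 0 H with three, and aromatic n carries 0 H:
  atom 1: C, bond orders sum to 1 (valence 4) → 3 H
  atom 2: O, bond orders sum to 2 (valence 2) → 0 H
  atom 3: aromatic c, 3 neighbours → 0 H
  atom 4: aromatic c, 3 neighbours → 0 H
  atom 5: O, bond orders sum to 1 (valence 2) → 1 H
  atom 6: aromatic c, 3 neighbours → 0 H
  atom 7: C, bond orders sum to 2 (valence 4) → 2 H
  atom 8: C, bond orders sum to 1 (valence 4) → 3 H
  atom 9: aromatic c, 2 neighbours → 1 H
  atom 10: aromatic c, 3 neighbours → 0 H
  atom 11: aromatic c, 2 neighbours → 1 H
  atom 12: C, bond orders sum to 4 (valence 4) → 0 H
  atom 13: O, bond orders sum to 2 (valence 2) → 0 H
  atom 14: O, bond orders sum to 2 (valence 2) → 0 H
  atom 15: C, bond orders sum to 1 (valence 4) → 3 H
Totals → C:11, H:14, O:4.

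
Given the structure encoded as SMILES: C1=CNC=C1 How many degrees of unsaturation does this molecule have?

3

Molecular formula: C4H5N.
DoU = (2C + 2 + N − H − X) / 2, where X is the halogen count and O/S are ignored.
    = (2·4 + 2 + 1 − 5 − 0) / 2 = 6 / 2 = 3.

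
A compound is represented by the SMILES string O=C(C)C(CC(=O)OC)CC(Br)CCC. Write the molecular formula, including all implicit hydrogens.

C11H19BrO3

Walk through each heavy atom and fill implicit hydrogens from standard valence (C 4, N 3, O 2, S 2, halogen 1):
  atom 1: O, bond orders sum to 2 (valence 2) → 0 H
  atom 2: C, bond orders sum to 4 (valence 4) → 0 H
  atom 3: C, bond orders sum to 1 (valence 4) → 3 H
  atom 4: C, bond orders sum to 3 (valence 4) → 1 H
  atom 5: C, bond orders sum to 2 (valence 4) → 2 H
  atom 6: C, bond orders sum to 4 (valence 4) → 0 H
  atom 7: O, bond orders sum to 2 (valence 2) → 0 H
  atom 8: O, bond orders sum to 2 (valence 2) → 0 H
  atom 9: C, bond orders sum to 1 (valence 4) → 3 H
  atom 10: C, bond orders sum to 2 (valence 4) → 2 H
  atom 11: C, bond orders sum to 3 (valence 4) → 1 H
  atom 12: Br (halogen, monovalent) → 0 H
  atom 13: C, bond orders sum to 2 (valence 4) → 2 H
  atom 14: C, bond orders sum to 2 (valence 4) → 2 H
  atom 15: C, bond orders sum to 1 (valence 4) → 3 H
Totals → C:11, H:19, Br:1, O:3.
In Hill order: C11H19BrO3.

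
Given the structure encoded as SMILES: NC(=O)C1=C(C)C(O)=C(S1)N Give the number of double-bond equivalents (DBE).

4

Molecular formula: C6H8N2O2S.
DoU = (2C + 2 + N − H − X) / 2, where X is the halogen count and O/S are ignored.
    = (2·6 + 2 + 2 − 8 − 0) / 2 = 8 / 2 = 4.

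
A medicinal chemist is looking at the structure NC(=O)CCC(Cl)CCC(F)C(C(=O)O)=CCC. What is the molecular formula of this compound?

C12H19ClFNO3

Walk through each heavy atom and fill implicit hydrogens from standard valence (C 4, N 3, O 2, S 2, halogen 1):
  atom 1: N, bond orders sum to 1 (valence 3) → 2 H
  atom 2: C, bond orders sum to 4 (valence 4) → 0 H
  atom 3: O, bond orders sum to 2 (valence 2) → 0 H
  atom 4: C, bond orders sum to 2 (valence 4) → 2 H
  atom 5: C, bond orders sum to 2 (valence 4) → 2 H
  atom 6: C, bond orders sum to 3 (valence 4) → 1 H
  atom 7: Cl (halogen, monovalent) → 0 H
  atom 8: C, bond orders sum to 2 (valence 4) → 2 H
  atom 9: C, bond orders sum to 2 (valence 4) → 2 H
  atom 10: C, bond orders sum to 3 (valence 4) → 1 H
  atom 11: F (halogen, monovalent) → 0 H
  atom 12: C, bond orders sum to 4 (valence 4) → 0 H
  atom 13: C, bond orders sum to 4 (valence 4) → 0 H
  atom 14: O, bond orders sum to 2 (valence 2) → 0 H
  atom 15: O, bond orders sum to 1 (valence 2) → 1 H
  atom 16: C, bond orders sum to 3 (valence 4) → 1 H
  atom 17: C, bond orders sum to 2 (valence 4) → 2 H
  atom 18: C, bond orders sum to 1 (valence 4) → 3 H
Totals → C:12, H:19, Cl:1, F:1, N:1, O:3.
In Hill order: C12H19ClFNO3.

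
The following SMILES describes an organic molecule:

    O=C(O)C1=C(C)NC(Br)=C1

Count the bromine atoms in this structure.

1

Scan the SMILES for Br atoms (remember two-letter symbols like Cl and Br are single atoms).
Bromine count: 1.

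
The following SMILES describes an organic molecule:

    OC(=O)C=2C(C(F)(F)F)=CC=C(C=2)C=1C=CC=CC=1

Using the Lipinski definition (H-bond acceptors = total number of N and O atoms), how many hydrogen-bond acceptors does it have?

2

N atoms: 0; O atoms: 2.
Lipinski HBA = 0 + 2 = 2.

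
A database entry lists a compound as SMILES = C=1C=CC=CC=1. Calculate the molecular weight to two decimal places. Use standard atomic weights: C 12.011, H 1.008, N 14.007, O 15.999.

First, the molecular formula is C6H6 (counting implicit H from valence).
  C: 6 × 12.011 = 72.066
  H: 6 × 1.008 = 6.048
Sum: 6×12.011 + 6×1.008 = 78.114 → 78.11 g/mol.

78.11 g/mol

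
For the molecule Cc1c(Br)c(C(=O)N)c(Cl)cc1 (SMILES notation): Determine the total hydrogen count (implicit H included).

7

Walk through each heavy atom and fill implicit hydrogens from standard valence (C 4, N 3, O 2, S 2, halogen 1); for lowercase aromatic atoms, an aromatic c carries 1 H when it has two neighbours and 0 H with three, and aromatic n carries 0 H:
  atom 1: C, bond orders sum to 1 (valence 4) → 3 H
  atom 2: aromatic c, 3 neighbours → 0 H
  atom 3: aromatic c, 3 neighbours → 0 H
  atom 4: Br (halogen, monovalent) → 0 H
  atom 5: aromatic c, 3 neighbours → 0 H
  atom 6: C, bond orders sum to 4 (valence 4) → 0 H
  atom 7: O, bond orders sum to 2 (valence 2) → 0 H
  atom 8: N, bond orders sum to 1 (valence 3) → 2 H
  atom 9: aromatic c, 3 neighbours → 0 H
  atom 10: Cl (halogen, monovalent) → 0 H
  atom 11: aromatic c, 2 neighbours → 1 H
  atom 12: aromatic c, 2 neighbours → 1 H
Total hydrogens: 7.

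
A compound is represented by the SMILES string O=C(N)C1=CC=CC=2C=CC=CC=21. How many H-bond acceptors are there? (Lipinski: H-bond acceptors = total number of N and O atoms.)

2

N atoms: 1; O atoms: 1.
Lipinski HBA = 1 + 1 = 2.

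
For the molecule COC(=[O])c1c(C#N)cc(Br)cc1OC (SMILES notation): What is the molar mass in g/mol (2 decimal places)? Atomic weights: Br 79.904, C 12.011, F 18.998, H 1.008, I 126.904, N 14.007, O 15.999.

First, the molecular formula is C10H8BrNO3 (counting implicit H from valence).
  Br: 1 × 79.904 = 79.904
  C: 10 × 12.011 = 120.110
  H: 8 × 1.008 = 8.064
  N: 1 × 14.007 = 14.007
  O: 3 × 15.999 = 47.997
Sum: 1×79.904 + 10×12.011 + 8×1.008 + 1×14.007 + 3×15.999 = 270.082 → 270.08 g/mol.

270.08 g/mol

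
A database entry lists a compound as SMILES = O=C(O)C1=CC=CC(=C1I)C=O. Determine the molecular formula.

C8H5IO3

Walk through each heavy atom and fill implicit hydrogens from standard valence (C 4, N 3, O 2, S 2, halogen 1):
  atom 1: O, bond orders sum to 2 (valence 2) → 0 H
  atom 2: C, bond orders sum to 4 (valence 4) → 0 H
  atom 3: O, bond orders sum to 1 (valence 2) → 1 H
  atom 4: C, bond orders sum to 4 (valence 4) → 0 H
  atom 5: C, bond orders sum to 3 (valence 4) → 1 H
  atom 6: C, bond orders sum to 3 (valence 4) → 1 H
  atom 7: C, bond orders sum to 3 (valence 4) → 1 H
  atom 8: C, bond orders sum to 4 (valence 4) → 0 H
  atom 9: C, bond orders sum to 4 (valence 4) → 0 H
  atom 10: I (halogen, monovalent) → 0 H
  atom 11: C, bond orders sum to 3 (valence 4) → 1 H
  atom 12: O, bond orders sum to 2 (valence 2) → 0 H
Totals → C:8, H:5, I:1, O:3.
In Hill order: C8H5IO3.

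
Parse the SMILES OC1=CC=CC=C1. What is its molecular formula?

C6H6O

Walk through each heavy atom and fill implicit hydrogens from standard valence (C 4, N 3, O 2, S 2, halogen 1):
  atom 1: O, bond orders sum to 1 (valence 2) → 1 H
  atom 2: C, bond orders sum to 4 (valence 4) → 0 H
  atom 3: C, bond orders sum to 3 (valence 4) → 1 H
  atom 4: C, bond orders sum to 3 (valence 4) → 1 H
  atom 5: C, bond orders sum to 3 (valence 4) → 1 H
  atom 6: C, bond orders sum to 3 (valence 4) → 1 H
  atom 7: C, bond orders sum to 3 (valence 4) → 1 H
Totals → C:6, H:6, O:1.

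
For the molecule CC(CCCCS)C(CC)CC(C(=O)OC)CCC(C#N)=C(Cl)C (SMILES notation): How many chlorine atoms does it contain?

1

Scan the SMILES for Cl atoms (remember two-letter symbols like Cl and Br are single atoms).
Chlorine count: 1.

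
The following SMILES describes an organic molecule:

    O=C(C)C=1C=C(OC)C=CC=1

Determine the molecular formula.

C9H10O2

Walk through each heavy atom and fill implicit hydrogens from standard valence (C 4, N 3, O 2, S 2, halogen 1):
  atom 1: O, bond orders sum to 2 (valence 2) → 0 H
  atom 2: C, bond orders sum to 4 (valence 4) → 0 H
  atom 3: C, bond orders sum to 1 (valence 4) → 3 H
  atom 4: C, bond orders sum to 4 (valence 4) → 0 H
  atom 5: C, bond orders sum to 3 (valence 4) → 1 H
  atom 6: C, bond orders sum to 4 (valence 4) → 0 H
  atom 7: O, bond orders sum to 2 (valence 2) → 0 H
  atom 8: C, bond orders sum to 1 (valence 4) → 3 H
  atom 9: C, bond orders sum to 3 (valence 4) → 1 H
  atom 10: C, bond orders sum to 3 (valence 4) → 1 H
  atom 11: C, bond orders sum to 3 (valence 4) → 1 H
Totals → C:9, H:10, O:2.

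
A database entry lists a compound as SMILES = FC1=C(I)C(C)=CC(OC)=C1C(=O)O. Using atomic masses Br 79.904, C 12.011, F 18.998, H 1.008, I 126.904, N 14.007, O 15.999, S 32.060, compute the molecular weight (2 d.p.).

First, the molecular formula is C9H8FIO3 (counting implicit H from valence).
  C: 9 × 12.011 = 108.099
  F: 1 × 18.998 = 18.998
  H: 8 × 1.008 = 8.064
  I: 1 × 126.904 = 126.904
  O: 3 × 15.999 = 47.997
Sum: 9×12.011 + 1×18.998 + 8×1.008 + 1×126.904 + 3×15.999 = 310.062 → 310.06 g/mol.

310.06 g/mol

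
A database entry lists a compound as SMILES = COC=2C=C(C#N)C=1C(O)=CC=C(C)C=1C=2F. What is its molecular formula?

Walk through each heavy atom and fill implicit hydrogens from standard valence (C 4, N 3, O 2, S 2, halogen 1):
  atom 1: C, bond orders sum to 1 (valence 4) → 3 H
  atom 2: O, bond orders sum to 2 (valence 2) → 0 H
  atom 3: C, bond orders sum to 4 (valence 4) → 0 H
  atom 4: C, bond orders sum to 3 (valence 4) → 1 H
  atom 5: C, bond orders sum to 4 (valence 4) → 0 H
  atom 6: C, bond orders sum to 4 (valence 4) → 0 H
  atom 7: N, bond orders sum to 3 (valence 3) → 0 H
  atom 8: C, bond orders sum to 4 (valence 4) → 0 H
  atom 9: C, bond orders sum to 4 (valence 4) → 0 H
  atom 10: O, bond orders sum to 1 (valence 2) → 1 H
  atom 11: C, bond orders sum to 3 (valence 4) → 1 H
  atom 12: C, bond orders sum to 3 (valence 4) → 1 H
  atom 13: C, bond orders sum to 4 (valence 4) → 0 H
  atom 14: C, bond orders sum to 1 (valence 4) → 3 H
  atom 15: C, bond orders sum to 4 (valence 4) → 0 H
  atom 16: C, bond orders sum to 4 (valence 4) → 0 H
  atom 17: F (halogen, monovalent) → 0 H
Totals → C:13, H:10, F:1, N:1, O:2.
In Hill order: C13H10FNO2.

C13H10FNO2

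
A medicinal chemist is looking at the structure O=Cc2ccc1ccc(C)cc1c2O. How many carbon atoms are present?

12

Count every carbon token in the SMILES (each C, including those in ring-closure positions and inside branches).
Carbon count: 12.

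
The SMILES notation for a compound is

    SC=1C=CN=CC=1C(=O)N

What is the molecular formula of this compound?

C6H6N2OS

Walk through each heavy atom and fill implicit hydrogens from standard valence (C 4, N 3, O 2, S 2, halogen 1):
  atom 1: S, bond orders sum to 1 (valence 2) → 1 H
  atom 2: C, bond orders sum to 4 (valence 4) → 0 H
  atom 3: C, bond orders sum to 3 (valence 4) → 1 H
  atom 4: C, bond orders sum to 3 (valence 4) → 1 H
  atom 5: N, bond orders sum to 3 (valence 3) → 0 H
  atom 6: C, bond orders sum to 3 (valence 4) → 1 H
  atom 7: C, bond orders sum to 4 (valence 4) → 0 H
  atom 8: C, bond orders sum to 4 (valence 4) → 0 H
  atom 9: O, bond orders sum to 2 (valence 2) → 0 H
  atom 10: N, bond orders sum to 1 (valence 3) → 2 H
Totals → C:6, H:6, N:2, O:1, S:1.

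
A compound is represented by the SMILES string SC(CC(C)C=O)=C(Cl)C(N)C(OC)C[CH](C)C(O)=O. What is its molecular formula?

C13H22ClNO4S

Walk through each heavy atom and fill implicit hydrogens from standard valence (C 4, N 3, O 2, S 2, halogen 1):
  atom 1: S, bond orders sum to 1 (valence 2) → 1 H
  atom 2: C, bond orders sum to 4 (valence 4) → 0 H
  atom 3: C, bond orders sum to 2 (valence 4) → 2 H
  atom 4: C, bond orders sum to 3 (valence 4) → 1 H
  atom 5: C, bond orders sum to 1 (valence 4) → 3 H
  atom 6: C, bond orders sum to 3 (valence 4) → 1 H
  atom 7: O, bond orders sum to 2 (valence 2) → 0 H
  atom 8: C, bond orders sum to 4 (valence 4) → 0 H
  atom 9: Cl (halogen, monovalent) → 0 H
  atom 10: C, bond orders sum to 3 (valence 4) → 1 H
  atom 11: N, bond orders sum to 1 (valence 3) → 2 H
  atom 12: C, bond orders sum to 3 (valence 4) → 1 H
  atom 13: O, bond orders sum to 2 (valence 2) → 0 H
  atom 14: C, bond orders sum to 1 (valence 4) → 3 H
  atom 15: C, bond orders sum to 2 (valence 4) → 2 H
  atom 16: C with explicit H count 1
  atom 17: C, bond orders sum to 1 (valence 4) → 3 H
  atom 18: C, bond orders sum to 4 (valence 4) → 0 H
  atom 19: O, bond orders sum to 1 (valence 2) → 1 H
  atom 20: O, bond orders sum to 2 (valence 2) → 0 H
Totals → C:13, H:22, Cl:1, N:1, O:4, S:1.
In Hill order: C13H22ClNO4S.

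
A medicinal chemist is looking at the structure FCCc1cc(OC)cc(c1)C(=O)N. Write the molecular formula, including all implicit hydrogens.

Walk through each heavy atom and fill implicit hydrogens from standard valence (C 4, N 3, O 2, S 2, halogen 1); for lowercase aromatic atoms, an aromatic c carries 1 H when it has two neighbours and 0 H with three, and aromatic n carries 0 H:
  atom 1: F (halogen, monovalent) → 0 H
  atom 2: C, bond orders sum to 2 (valence 4) → 2 H
  atom 3: C, bond orders sum to 2 (valence 4) → 2 H
  atom 4: aromatic c, 3 neighbours → 0 H
  atom 5: aromatic c, 2 neighbours → 1 H
  atom 6: aromatic c, 3 neighbours → 0 H
  atom 7: O, bond orders sum to 2 (valence 2) → 0 H
  atom 8: C, bond orders sum to 1 (valence 4) → 3 H
  atom 9: aromatic c, 2 neighbours → 1 H
  atom 10: aromatic c, 3 neighbours → 0 H
  atom 11: aromatic c, 2 neighbours → 1 H
  atom 12: C, bond orders sum to 4 (valence 4) → 0 H
  atom 13: O, bond orders sum to 2 (valence 2) → 0 H
  atom 14: N, bond orders sum to 1 (valence 3) → 2 H
Totals → C:10, H:12, F:1, N:1, O:2.

C10H12FNO2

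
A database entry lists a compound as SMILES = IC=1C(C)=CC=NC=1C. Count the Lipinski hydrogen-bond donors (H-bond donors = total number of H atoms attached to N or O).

0

Donors: find every N or O and count the H atoms it carries.
  atom 7 (N): bond orders sum to 3 → 0 H
Lipinski HBD = 0.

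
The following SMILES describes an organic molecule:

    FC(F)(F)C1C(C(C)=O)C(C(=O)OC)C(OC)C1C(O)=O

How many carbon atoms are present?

Count every carbon token in the SMILES (each C, including those in ring-closure positions and inside branches).
Carbon count: 12.

12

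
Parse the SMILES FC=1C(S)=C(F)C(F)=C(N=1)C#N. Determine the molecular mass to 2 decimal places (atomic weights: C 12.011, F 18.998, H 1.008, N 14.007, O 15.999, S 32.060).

190.14 g/mol

First, the molecular formula is C6HF3N2S (counting implicit H from valence).
  C: 6 × 12.011 = 72.066
  F: 3 × 18.998 = 56.994
  H: 1 × 1.008 = 1.008
  N: 2 × 14.007 = 28.014
  S: 1 × 32.060 = 32.060
Sum: 6×12.011 + 3×18.998 + 1×1.008 + 2×14.007 + 1×32.060 = 190.142 → 190.14 g/mol.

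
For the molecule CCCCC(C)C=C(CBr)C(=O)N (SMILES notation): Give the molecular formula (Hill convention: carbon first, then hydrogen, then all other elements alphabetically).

C10H18BrNO

Walk through each heavy atom and fill implicit hydrogens from standard valence (C 4, N 3, O 2, S 2, halogen 1):
  atom 1: C, bond orders sum to 1 (valence 4) → 3 H
  atom 2: C, bond orders sum to 2 (valence 4) → 2 H
  atom 3: C, bond orders sum to 2 (valence 4) → 2 H
  atom 4: C, bond orders sum to 2 (valence 4) → 2 H
  atom 5: C, bond orders sum to 3 (valence 4) → 1 H
  atom 6: C, bond orders sum to 1 (valence 4) → 3 H
  atom 7: C, bond orders sum to 3 (valence 4) → 1 H
  atom 8: C, bond orders sum to 4 (valence 4) → 0 H
  atom 9: C, bond orders sum to 2 (valence 4) → 2 H
  atom 10: Br (halogen, monovalent) → 0 H
  atom 11: C, bond orders sum to 4 (valence 4) → 0 H
  atom 12: O, bond orders sum to 2 (valence 2) → 0 H
  atom 13: N, bond orders sum to 1 (valence 3) → 2 H
Totals → C:10, H:18, Br:1, N:1, O:1.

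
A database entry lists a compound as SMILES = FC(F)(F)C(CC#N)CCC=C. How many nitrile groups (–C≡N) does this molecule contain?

The nitrile motif appears at heavy-atom position 7 in the SMILES.
Other groups present: 1 alkene.
Nitrile count: 1.

1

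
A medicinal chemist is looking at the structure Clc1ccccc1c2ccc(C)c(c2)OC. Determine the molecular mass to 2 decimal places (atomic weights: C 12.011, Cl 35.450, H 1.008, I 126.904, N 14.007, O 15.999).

First, the molecular formula is C14H13ClO (counting implicit H from valence).
  C: 14 × 12.011 = 168.154
  Cl: 1 × 35.450 = 35.450
  H: 13 × 1.008 = 13.104
  O: 1 × 15.999 = 15.999
Sum: 14×12.011 + 1×35.450 + 13×1.008 + 1×15.999 = 232.707 → 232.71 g/mol.

232.71 g/mol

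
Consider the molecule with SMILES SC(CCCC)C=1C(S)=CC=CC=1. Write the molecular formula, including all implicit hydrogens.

Walk through each heavy atom and fill implicit hydrogens from standard valence (C 4, N 3, O 2, S 2, halogen 1):
  atom 1: S, bond orders sum to 1 (valence 2) → 1 H
  atom 2: C, bond orders sum to 3 (valence 4) → 1 H
  atom 3: C, bond orders sum to 2 (valence 4) → 2 H
  atom 4: C, bond orders sum to 2 (valence 4) → 2 H
  atom 5: C, bond orders sum to 2 (valence 4) → 2 H
  atom 6: C, bond orders sum to 1 (valence 4) → 3 H
  atom 7: C, bond orders sum to 4 (valence 4) → 0 H
  atom 8: C, bond orders sum to 4 (valence 4) → 0 H
  atom 9: S, bond orders sum to 1 (valence 2) → 1 H
  atom 10: C, bond orders sum to 3 (valence 4) → 1 H
  atom 11: C, bond orders sum to 3 (valence 4) → 1 H
  atom 12: C, bond orders sum to 3 (valence 4) → 1 H
  atom 13: C, bond orders sum to 3 (valence 4) → 1 H
Totals → C:11, H:16, S:2.

C11H16S2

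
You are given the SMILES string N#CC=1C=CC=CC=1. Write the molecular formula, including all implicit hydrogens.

Walk through each heavy atom and fill implicit hydrogens from standard valence (C 4, N 3, O 2, S 2, halogen 1):
  atom 1: N, bond orders sum to 3 (valence 3) → 0 H
  atom 2: C, bond orders sum to 4 (valence 4) → 0 H
  atom 3: C, bond orders sum to 4 (valence 4) → 0 H
  atom 4: C, bond orders sum to 3 (valence 4) → 1 H
  atom 5: C, bond orders sum to 3 (valence 4) → 1 H
  atom 6: C, bond orders sum to 3 (valence 4) → 1 H
  atom 7: C, bond orders sum to 3 (valence 4) → 1 H
  atom 8: C, bond orders sum to 3 (valence 4) → 1 H
Totals → C:7, H:5, N:1.

C7H5N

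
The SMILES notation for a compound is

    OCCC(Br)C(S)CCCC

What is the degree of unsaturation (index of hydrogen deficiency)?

Molecular formula: C8H17BrOS.
DoU = (2C + 2 + N − H − X) / 2, where X is the halogen count and O/S are ignored.
    = (2·8 + 2 + 0 − 17 − 1) / 2 = 0 / 2 = 0.

0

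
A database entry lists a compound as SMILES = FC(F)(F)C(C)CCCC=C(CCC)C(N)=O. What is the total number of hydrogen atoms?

20

Walk through each heavy atom and fill implicit hydrogens from standard valence (C 4, N 3, O 2, S 2, halogen 1):
  atom 1: F (halogen, monovalent) → 0 H
  atom 2: C, bond orders sum to 4 (valence 4) → 0 H
  atom 3: F (halogen, monovalent) → 0 H
  atom 4: F (halogen, monovalent) → 0 H
  atom 5: C, bond orders sum to 3 (valence 4) → 1 H
  atom 6: C, bond orders sum to 1 (valence 4) → 3 H
  atom 7: C, bond orders sum to 2 (valence 4) → 2 H
  atom 8: C, bond orders sum to 2 (valence 4) → 2 H
  atom 9: C, bond orders sum to 2 (valence 4) → 2 H
  atom 10: C, bond orders sum to 3 (valence 4) → 1 H
  atom 11: C, bond orders sum to 4 (valence 4) → 0 H
  atom 12: C, bond orders sum to 2 (valence 4) → 2 H
  atom 13: C, bond orders sum to 2 (valence 4) → 2 H
  atom 14: C, bond orders sum to 1 (valence 4) → 3 H
  atom 15: C, bond orders sum to 4 (valence 4) → 0 H
  atom 16: N, bond orders sum to 1 (valence 3) → 2 H
  atom 17: O, bond orders sum to 2 (valence 2) → 0 H
Total hydrogens: 20.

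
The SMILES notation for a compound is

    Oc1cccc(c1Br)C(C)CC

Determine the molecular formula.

Walk through each heavy atom and fill implicit hydrogens from standard valence (C 4, N 3, O 2, S 2, halogen 1); for lowercase aromatic atoms, an aromatic c carries 1 H when it has two neighbours and 0 H with three, and aromatic n carries 0 H:
  atom 1: O, bond orders sum to 1 (valence 2) → 1 H
  atom 2: aromatic c, 3 neighbours → 0 H
  atom 3: aromatic c, 2 neighbours → 1 H
  atom 4: aromatic c, 2 neighbours → 1 H
  atom 5: aromatic c, 2 neighbours → 1 H
  atom 6: aromatic c, 3 neighbours → 0 H
  atom 7: aromatic c, 3 neighbours → 0 H
  atom 8: Br (halogen, monovalent) → 0 H
  atom 9: C, bond orders sum to 3 (valence 4) → 1 H
  atom 10: C, bond orders sum to 1 (valence 4) → 3 H
  atom 11: C, bond orders sum to 2 (valence 4) → 2 H
  atom 12: C, bond orders sum to 1 (valence 4) → 3 H
Totals → C:10, H:13, Br:1, O:1.
In Hill order: C10H13BrO.

C10H13BrO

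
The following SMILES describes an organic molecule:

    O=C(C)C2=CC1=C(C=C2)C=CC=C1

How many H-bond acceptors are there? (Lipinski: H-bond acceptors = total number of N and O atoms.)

N atoms: 0; O atoms: 1.
Lipinski HBA = 0 + 1 = 1.

1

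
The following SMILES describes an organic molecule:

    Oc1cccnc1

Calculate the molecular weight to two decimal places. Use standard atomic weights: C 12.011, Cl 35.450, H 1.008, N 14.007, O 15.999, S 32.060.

95.10 g/mol

First, the molecular formula is C5H5NO (counting implicit H from valence).
  C: 5 × 12.011 = 60.055
  H: 5 × 1.008 = 5.040
  N: 1 × 14.007 = 14.007
  O: 1 × 15.999 = 15.999
Sum: 5×12.011 + 5×1.008 + 1×14.007 + 1×15.999 = 95.101 → 95.10 g/mol.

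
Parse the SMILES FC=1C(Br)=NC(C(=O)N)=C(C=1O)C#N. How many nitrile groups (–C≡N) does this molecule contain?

1

The nitrile motif appears at heavy-atom position 13 in the SMILES.
Other groups present: 1 amide, 1 hydroxyl.
Nitrile count: 1.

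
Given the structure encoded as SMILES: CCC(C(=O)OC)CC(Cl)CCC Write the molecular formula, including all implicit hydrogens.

C10H19ClO2

Walk through each heavy atom and fill implicit hydrogens from standard valence (C 4, N 3, O 2, S 2, halogen 1):
  atom 1: C, bond orders sum to 1 (valence 4) → 3 H
  atom 2: C, bond orders sum to 2 (valence 4) → 2 H
  atom 3: C, bond orders sum to 3 (valence 4) → 1 H
  atom 4: C, bond orders sum to 4 (valence 4) → 0 H
  atom 5: O, bond orders sum to 2 (valence 2) → 0 H
  atom 6: O, bond orders sum to 2 (valence 2) → 0 H
  atom 7: C, bond orders sum to 1 (valence 4) → 3 H
  atom 8: C, bond orders sum to 2 (valence 4) → 2 H
  atom 9: C, bond orders sum to 3 (valence 4) → 1 H
  atom 10: Cl (halogen, monovalent) → 0 H
  atom 11: C, bond orders sum to 2 (valence 4) → 2 H
  atom 12: C, bond orders sum to 2 (valence 4) → 2 H
  atom 13: C, bond orders sum to 1 (valence 4) → 3 H
Totals → C:10, H:19, Cl:1, O:2.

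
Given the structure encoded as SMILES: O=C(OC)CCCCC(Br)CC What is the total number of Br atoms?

1

Scan the SMILES for Br atoms (remember two-letter symbols like Cl and Br are single atoms).
Bromine count: 1.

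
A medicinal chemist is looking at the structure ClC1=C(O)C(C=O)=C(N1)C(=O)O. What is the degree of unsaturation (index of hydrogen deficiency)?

Molecular formula: C6H4ClNO4.
DoU = (2C + 2 + N − H − X) / 2, where X is the halogen count and O/S are ignored.
    = (2·6 + 2 + 1 − 4 − 1) / 2 = 10 / 2 = 5.

5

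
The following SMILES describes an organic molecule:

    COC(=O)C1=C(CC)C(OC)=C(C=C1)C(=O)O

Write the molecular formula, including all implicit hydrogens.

Walk through each heavy atom and fill implicit hydrogens from standard valence (C 4, N 3, O 2, S 2, halogen 1):
  atom 1: C, bond orders sum to 1 (valence 4) → 3 H
  atom 2: O, bond orders sum to 2 (valence 2) → 0 H
  atom 3: C, bond orders sum to 4 (valence 4) → 0 H
  atom 4: O, bond orders sum to 2 (valence 2) → 0 H
  atom 5: C, bond orders sum to 4 (valence 4) → 0 H
  atom 6: C, bond orders sum to 4 (valence 4) → 0 H
  atom 7: C, bond orders sum to 2 (valence 4) → 2 H
  atom 8: C, bond orders sum to 1 (valence 4) → 3 H
  atom 9: C, bond orders sum to 4 (valence 4) → 0 H
  atom 10: O, bond orders sum to 2 (valence 2) → 0 H
  atom 11: C, bond orders sum to 1 (valence 4) → 3 H
  atom 12: C, bond orders sum to 4 (valence 4) → 0 H
  atom 13: C, bond orders sum to 3 (valence 4) → 1 H
  atom 14: C, bond orders sum to 3 (valence 4) → 1 H
  atom 15: C, bond orders sum to 4 (valence 4) → 0 H
  atom 16: O, bond orders sum to 2 (valence 2) → 0 H
  atom 17: O, bond orders sum to 1 (valence 2) → 1 H
Totals → C:12, H:14, O:5.

C12H14O5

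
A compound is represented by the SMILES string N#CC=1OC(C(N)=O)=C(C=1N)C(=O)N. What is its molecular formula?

C7H6N4O3

Walk through each heavy atom and fill implicit hydrogens from standard valence (C 4, N 3, O 2, S 2, halogen 1):
  atom 1: N, bond orders sum to 3 (valence 3) → 0 H
  atom 2: C, bond orders sum to 4 (valence 4) → 0 H
  atom 3: C, bond orders sum to 4 (valence 4) → 0 H
  atom 4: O, bond orders sum to 2 (valence 2) → 0 H
  atom 5: C, bond orders sum to 4 (valence 4) → 0 H
  atom 6: C, bond orders sum to 4 (valence 4) → 0 H
  atom 7: N, bond orders sum to 1 (valence 3) → 2 H
  atom 8: O, bond orders sum to 2 (valence 2) → 0 H
  atom 9: C, bond orders sum to 4 (valence 4) → 0 H
  atom 10: C, bond orders sum to 4 (valence 4) → 0 H
  atom 11: N, bond orders sum to 1 (valence 3) → 2 H
  atom 12: C, bond orders sum to 4 (valence 4) → 0 H
  atom 13: O, bond orders sum to 2 (valence 2) → 0 H
  atom 14: N, bond orders sum to 1 (valence 3) → 2 H
Totals → C:7, H:6, N:4, O:3.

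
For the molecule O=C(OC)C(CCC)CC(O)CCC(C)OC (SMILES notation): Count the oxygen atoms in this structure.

Scan the SMILES for O atoms (remember two-letter symbols like Cl and Br are single atoms).
Oxygen count: 4.

4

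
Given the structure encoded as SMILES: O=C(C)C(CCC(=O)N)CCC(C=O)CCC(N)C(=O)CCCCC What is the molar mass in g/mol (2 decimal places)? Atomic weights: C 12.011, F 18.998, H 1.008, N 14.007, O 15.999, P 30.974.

354.49 g/mol

First, the molecular formula is C19H34N2O4 (counting implicit H from valence).
  C: 19 × 12.011 = 228.209
  H: 34 × 1.008 = 34.272
  N: 2 × 14.007 = 28.014
  O: 4 × 15.999 = 63.996
Sum: 19×12.011 + 34×1.008 + 2×14.007 + 4×15.999 = 354.491 → 354.49 g/mol.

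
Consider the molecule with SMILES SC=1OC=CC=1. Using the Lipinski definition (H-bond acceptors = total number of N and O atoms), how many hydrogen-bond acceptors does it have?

1

N atoms: 0; O atoms: 1.
Lipinski HBA = 0 + 1 = 1.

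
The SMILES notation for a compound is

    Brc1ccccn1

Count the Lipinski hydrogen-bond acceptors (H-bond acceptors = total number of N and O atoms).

1

N atoms: 1; O atoms: 0.
Lipinski HBA = 1 + 0 = 1.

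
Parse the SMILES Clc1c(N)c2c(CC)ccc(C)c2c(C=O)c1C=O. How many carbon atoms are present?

Count every carbon token in the SMILES (each C, including those in ring-closure positions and inside branches).
Carbon count: 15.

15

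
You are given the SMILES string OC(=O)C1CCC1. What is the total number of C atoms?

5

Count every carbon token in the SMILES (each C, including those in ring-closure positions and inside branches).
Carbon count: 5.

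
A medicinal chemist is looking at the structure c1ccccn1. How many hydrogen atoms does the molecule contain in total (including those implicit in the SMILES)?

5

Walk through each heavy atom and fill implicit hydrogens from standard valence (C 4, N 3, O 2, S 2, halogen 1); for lowercase aromatic atoms, an aromatic c carries 1 H when it has two neighbours and 0 H with three, and aromatic n carries 0 H:
  atom 1: aromatic c, 2 neighbours → 1 H
  atom 2: aromatic c, 2 neighbours → 1 H
  atom 3: aromatic c, 2 neighbours → 1 H
  atom 4: aromatic c, 2 neighbours → 1 H
  atom 5: aromatic c, 2 neighbours → 1 H
  atom 6: aromatic n, 2 neighbours → 0 H
Total hydrogens: 5.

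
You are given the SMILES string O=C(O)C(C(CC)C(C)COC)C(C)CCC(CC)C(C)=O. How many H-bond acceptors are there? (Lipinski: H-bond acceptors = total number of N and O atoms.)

N atoms: 0; O atoms: 4.
Lipinski HBA = 0 + 4 = 4.

4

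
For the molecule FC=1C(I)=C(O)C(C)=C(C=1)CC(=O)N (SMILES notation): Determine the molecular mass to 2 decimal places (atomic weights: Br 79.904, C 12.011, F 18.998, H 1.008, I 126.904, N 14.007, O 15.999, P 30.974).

309.08 g/mol

First, the molecular formula is C9H9FINO2 (counting implicit H from valence).
  C: 9 × 12.011 = 108.099
  F: 1 × 18.998 = 18.998
  H: 9 × 1.008 = 9.072
  I: 1 × 126.904 = 126.904
  N: 1 × 14.007 = 14.007
  O: 2 × 15.999 = 31.998
Sum: 9×12.011 + 1×18.998 + 9×1.008 + 1×126.904 + 1×14.007 + 2×15.999 = 309.078 → 309.08 g/mol.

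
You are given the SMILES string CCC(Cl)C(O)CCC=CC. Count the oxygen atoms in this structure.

1

Scan the SMILES for O atoms (remember two-letter symbols like Cl and Br are single atoms).
Oxygen count: 1.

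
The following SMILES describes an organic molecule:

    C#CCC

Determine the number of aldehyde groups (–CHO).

Scan the SMILES for the aldehyde motif — none present.
Groups that are present: 1 alkyne.

0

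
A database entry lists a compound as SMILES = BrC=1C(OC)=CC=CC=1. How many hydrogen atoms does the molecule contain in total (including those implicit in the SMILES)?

7

Walk through each heavy atom and fill implicit hydrogens from standard valence (C 4, N 3, O 2, S 2, halogen 1):
  atom 1: Br (halogen, monovalent) → 0 H
  atom 2: C, bond orders sum to 4 (valence 4) → 0 H
  atom 3: C, bond orders sum to 4 (valence 4) → 0 H
  atom 4: O, bond orders sum to 2 (valence 2) → 0 H
  atom 5: C, bond orders sum to 1 (valence 4) → 3 H
  atom 6: C, bond orders sum to 3 (valence 4) → 1 H
  atom 7: C, bond orders sum to 3 (valence 4) → 1 H
  atom 8: C, bond orders sum to 3 (valence 4) → 1 H
  atom 9: C, bond orders sum to 3 (valence 4) → 1 H
Total hydrogens: 7.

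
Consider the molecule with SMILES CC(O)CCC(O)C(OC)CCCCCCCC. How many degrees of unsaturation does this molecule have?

Molecular formula: C15H32O3.
DoU = (2C + 2 + N − H − X) / 2, where X is the halogen count and O/S are ignored.
    = (2·15 + 2 + 0 − 32 − 0) / 2 = 0 / 2 = 0.

0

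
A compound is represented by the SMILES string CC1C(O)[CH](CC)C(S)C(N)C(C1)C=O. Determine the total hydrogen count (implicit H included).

21

Walk through each heavy atom and fill implicit hydrogens from standard valence (C 4, N 3, O 2, S 2, halogen 1):
  atom 1: C, bond orders sum to 1 (valence 4) → 3 H
  atom 2: C, bond orders sum to 3 (valence 4) → 1 H
  atom 3: C, bond orders sum to 3 (valence 4) → 1 H
  atom 4: O, bond orders sum to 1 (valence 2) → 1 H
  atom 5: C with explicit H count 1
  atom 6: C, bond orders sum to 2 (valence 4) → 2 H
  atom 7: C, bond orders sum to 1 (valence 4) → 3 H
  atom 8: C, bond orders sum to 3 (valence 4) → 1 H
  atom 9: S, bond orders sum to 1 (valence 2) → 1 H
  atom 10: C, bond orders sum to 3 (valence 4) → 1 H
  atom 11: N, bond orders sum to 1 (valence 3) → 2 H
  atom 12: C, bond orders sum to 3 (valence 4) → 1 H
  atom 13: C, bond orders sum to 2 (valence 4) → 2 H
  atom 14: C, bond orders sum to 3 (valence 4) → 1 H
  atom 15: O, bond orders sum to 2 (valence 2) → 0 H
Total hydrogens: 21.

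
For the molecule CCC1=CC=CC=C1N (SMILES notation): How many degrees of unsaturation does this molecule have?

4

Degree of unsaturation = (number of rings) + (number of π bonds).
Ring closures in the SMILES: 1.
π bonds: 3 double bonds (each 1 DoU) → 3 DoU from unsaturation.
Total DoU = 1 + 3 = 4.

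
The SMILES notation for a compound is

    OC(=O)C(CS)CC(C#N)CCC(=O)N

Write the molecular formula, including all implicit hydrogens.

Walk through each heavy atom and fill implicit hydrogens from standard valence (C 4, N 3, O 2, S 2, halogen 1):
  atom 1: O, bond orders sum to 1 (valence 2) → 1 H
  atom 2: C, bond orders sum to 4 (valence 4) → 0 H
  atom 3: O, bond orders sum to 2 (valence 2) → 0 H
  atom 4: C, bond orders sum to 3 (valence 4) → 1 H
  atom 5: C, bond orders sum to 2 (valence 4) → 2 H
  atom 6: S, bond orders sum to 1 (valence 2) → 1 H
  atom 7: C, bond orders sum to 2 (valence 4) → 2 H
  atom 8: C, bond orders sum to 3 (valence 4) → 1 H
  atom 9: C, bond orders sum to 4 (valence 4) → 0 H
  atom 10: N, bond orders sum to 3 (valence 3) → 0 H
  atom 11: C, bond orders sum to 2 (valence 4) → 2 H
  atom 12: C, bond orders sum to 2 (valence 4) → 2 H
  atom 13: C, bond orders sum to 4 (valence 4) → 0 H
  atom 14: O, bond orders sum to 2 (valence 2) → 0 H
  atom 15: N, bond orders sum to 1 (valence 3) → 2 H
Totals → C:9, H:14, N:2, O:3, S:1.
In Hill order: C9H14N2O3S.

C9H14N2O3S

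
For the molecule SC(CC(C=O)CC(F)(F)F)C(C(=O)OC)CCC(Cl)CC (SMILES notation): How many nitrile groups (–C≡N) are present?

0

Scan the SMILES for the nitrile motif — none present.
Groups that are present: 1 aldehyde, 1 ester, 1 thiol.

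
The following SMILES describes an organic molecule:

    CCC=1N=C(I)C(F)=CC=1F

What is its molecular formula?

C7H6F2IN

Walk through each heavy atom and fill implicit hydrogens from standard valence (C 4, N 3, O 2, S 2, halogen 1):
  atom 1: C, bond orders sum to 1 (valence 4) → 3 H
  atom 2: C, bond orders sum to 2 (valence 4) → 2 H
  atom 3: C, bond orders sum to 4 (valence 4) → 0 H
  atom 4: N, bond orders sum to 3 (valence 3) → 0 H
  atom 5: C, bond orders sum to 4 (valence 4) → 0 H
  atom 6: I (halogen, monovalent) → 0 H
  atom 7: C, bond orders sum to 4 (valence 4) → 0 H
  atom 8: F (halogen, monovalent) → 0 H
  atom 9: C, bond orders sum to 3 (valence 4) → 1 H
  atom 10: C, bond orders sum to 4 (valence 4) → 0 H
  atom 11: F (halogen, monovalent) → 0 H
Totals → C:7, H:6, F:2, I:1, N:1.
In Hill order: C7H6F2IN.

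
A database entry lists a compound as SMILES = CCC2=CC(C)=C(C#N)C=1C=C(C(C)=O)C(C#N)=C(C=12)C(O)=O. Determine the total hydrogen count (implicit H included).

14

Walk through each heavy atom and fill implicit hydrogens from standard valence (C 4, N 3, O 2, S 2, halogen 1):
  atom 1: C, bond orders sum to 1 (valence 4) → 3 H
  atom 2: C, bond orders sum to 2 (valence 4) → 2 H
  atom 3: C, bond orders sum to 4 (valence 4) → 0 H
  atom 4: C, bond orders sum to 3 (valence 4) → 1 H
  atom 5: C, bond orders sum to 4 (valence 4) → 0 H
  atom 6: C, bond orders sum to 1 (valence 4) → 3 H
  atom 7: C, bond orders sum to 4 (valence 4) → 0 H
  atom 8: C, bond orders sum to 4 (valence 4) → 0 H
  atom 9: N, bond orders sum to 3 (valence 3) → 0 H
  atom 10: C, bond orders sum to 4 (valence 4) → 0 H
  atom 11: C, bond orders sum to 3 (valence 4) → 1 H
  atom 12: C, bond orders sum to 4 (valence 4) → 0 H
  atom 13: C, bond orders sum to 4 (valence 4) → 0 H
  atom 14: C, bond orders sum to 1 (valence 4) → 3 H
  atom 15: O, bond orders sum to 2 (valence 2) → 0 H
  atom 16: C, bond orders sum to 4 (valence 4) → 0 H
  atom 17: C, bond orders sum to 4 (valence 4) → 0 H
  atom 18: N, bond orders sum to 3 (valence 3) → 0 H
  atom 19: C, bond orders sum to 4 (valence 4) → 0 H
  atom 20: C, bond orders sum to 4 (valence 4) → 0 H
  atom 21: C, bond orders sum to 4 (valence 4) → 0 H
  atom 22: O, bond orders sum to 1 (valence 2) → 1 H
  atom 23: O, bond orders sum to 2 (valence 2) → 0 H
Total hydrogens: 14.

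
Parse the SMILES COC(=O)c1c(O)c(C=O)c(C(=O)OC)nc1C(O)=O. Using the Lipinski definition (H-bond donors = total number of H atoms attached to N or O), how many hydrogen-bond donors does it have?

2

Donors: find every N or O and count the H atoms it carries.
  atom 2 (O): bond orders sum to 2 → 0 H
  atom 4 (O): bond orders sum to 2 → 0 H
  atom 7 (O): bond orders sum to 1 → 1 H
  atom 10 (O): bond orders sum to 2 → 0 H
  atom 13 (O): bond orders sum to 2 → 0 H
  atom 14 (O): bond orders sum to 2 → 0 H
  atom 16 (N): bond orders sum to 3 → 0 H
  atom 19 (O): bond orders sum to 1 → 1 H
  atom 20 (O): bond orders sum to 2 → 0 H
Lipinski HBD = 2.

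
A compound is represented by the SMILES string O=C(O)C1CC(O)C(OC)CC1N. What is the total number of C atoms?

8

Count every carbon token in the SMILES (each C, including those in ring-closure positions and inside branches).
Carbon count: 8.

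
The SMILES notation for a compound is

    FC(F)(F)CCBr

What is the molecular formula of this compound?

C3H4BrF3

Walk through each heavy atom and fill implicit hydrogens from standard valence (C 4, N 3, O 2, S 2, halogen 1):
  atom 1: F (halogen, monovalent) → 0 H
  atom 2: C, bond orders sum to 4 (valence 4) → 0 H
  atom 3: F (halogen, monovalent) → 0 H
  atom 4: F (halogen, monovalent) → 0 H
  atom 5: C, bond orders sum to 2 (valence 4) → 2 H
  atom 6: C, bond orders sum to 2 (valence 4) → 2 H
  atom 7: Br (halogen, monovalent) → 0 H
Totals → C:3, H:4, Br:1, F:3.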